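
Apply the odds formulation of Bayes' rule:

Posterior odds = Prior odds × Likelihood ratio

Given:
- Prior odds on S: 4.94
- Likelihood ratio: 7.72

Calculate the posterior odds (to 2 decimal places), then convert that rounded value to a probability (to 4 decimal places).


Step 1: Calculate posterior odds
Posterior odds = Prior odds × LR
               = 4.94 × 7.72
               = 38.14

Step 2: Convert to probability
P(S|E) = Posterior odds / (1 + Posterior odds)
       = 38.14 / (1 + 38.14)
       = 38.14 / 39.14
       = 0.9745

The evidence increased P(S) from 0.8316 to 0.9745.


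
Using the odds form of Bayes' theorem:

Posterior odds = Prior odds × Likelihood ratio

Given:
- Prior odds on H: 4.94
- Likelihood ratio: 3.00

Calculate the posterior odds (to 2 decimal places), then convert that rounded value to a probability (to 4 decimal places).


Step 1: Calculate posterior odds
Posterior odds = Prior odds × LR
               = 4.94 × 3.00
               = 14.82

Step 2: Convert to probability
P(H|E) = Posterior odds / (1 + Posterior odds)
       = 14.82 / (1 + 14.82)
       = 14.82 / 15.82
       = 0.9368

The evidence increased P(H) from 0.8316 to 0.9368.


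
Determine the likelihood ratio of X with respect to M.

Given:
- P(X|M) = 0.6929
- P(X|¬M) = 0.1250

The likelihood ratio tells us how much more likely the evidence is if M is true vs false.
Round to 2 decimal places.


Likelihood Ratio (LR) = P(X|M) / P(X|¬M)

LR = 0.6929 / 0.1250
   = 5.54

The evidence is 5.54 times more likely if M is true than if M is false.
Since LR > 1, the evidence supports M over ¬M.


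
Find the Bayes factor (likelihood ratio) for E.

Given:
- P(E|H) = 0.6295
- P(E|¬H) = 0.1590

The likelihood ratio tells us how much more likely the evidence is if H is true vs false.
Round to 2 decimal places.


Likelihood Ratio (LR) = P(E|H) / P(E|¬H)

LR = 0.6295 / 0.1590
   = 3.96

The evidence is 3.96 times more likely if H is true than if H is false.
LR > 1, so observing E raises the odds in favor of H.


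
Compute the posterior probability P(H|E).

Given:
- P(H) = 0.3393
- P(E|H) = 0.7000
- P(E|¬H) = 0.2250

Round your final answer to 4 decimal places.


Bayes' theorem: P(H|E) = P(E|H) × P(H) / P(E)

Step 1: Calculate P(E) using law of total probability
P(E) = P(E|H)P(H) + P(E|¬H)P(¬H)
     = 0.7000 × 0.3393 + 0.2250 × 0.6607
     = 0.23751000 + 0.14865750
     = 0.38616750

Step 2: Apply Bayes' theorem
P(H|E) = P(E|H) × P(H) / P(E)
       = 0.23751000 / 0.38616750
       = 0.6150


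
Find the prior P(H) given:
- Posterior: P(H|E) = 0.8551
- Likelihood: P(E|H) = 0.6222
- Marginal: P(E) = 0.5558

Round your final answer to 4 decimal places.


From Bayes' theorem: P(H|E) = P(E|H) × P(H) / P(E)

Rearranging for P(H):
P(H) = P(H|E) × P(E) / P(E|H)
     = 0.8551 × 0.5558 / 0.6222
     = 0.47526458 / 0.6222
     = 0.7638


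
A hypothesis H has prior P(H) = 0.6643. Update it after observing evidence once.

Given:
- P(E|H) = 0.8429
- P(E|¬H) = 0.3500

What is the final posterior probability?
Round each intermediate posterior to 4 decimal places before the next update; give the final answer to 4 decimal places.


Sequential Bayesian updating:

Initial prior: P(H) = 0.6643

Update 1:
  P(E) = 0.8429 × 0.6643 + 0.3500 × 0.3357 = 0.55993847 + 0.11749500 = 0.67743347
  P(H|E) = 0.55993847 / 0.67743347 = 0.8266

Final posterior: 0.8266


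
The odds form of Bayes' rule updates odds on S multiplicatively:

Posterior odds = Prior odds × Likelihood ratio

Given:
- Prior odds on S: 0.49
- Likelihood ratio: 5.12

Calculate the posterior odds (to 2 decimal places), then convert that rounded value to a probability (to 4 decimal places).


Step 1: Calculate posterior odds
Posterior odds = Prior odds × LR
               = 0.49 × 5.12
               = 2.51

Step 2: Convert to probability
P(S|E) = Posterior odds / (1 + Posterior odds)
       = 2.51 / (1 + 2.51)
       = 2.51 / 3.51
       = 0.7151

The evidence increased P(S) from 0.3289 to 0.7151.


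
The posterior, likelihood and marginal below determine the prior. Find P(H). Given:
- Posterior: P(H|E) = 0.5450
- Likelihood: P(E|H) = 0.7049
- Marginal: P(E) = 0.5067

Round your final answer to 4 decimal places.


From Bayes' theorem: P(H|E) = P(E|H) × P(H) / P(E)

Rearranging for P(H):
P(H) = P(H|E) × P(E) / P(E|H)
     = 0.5450 × 0.5067 / 0.7049
     = 0.27615150 / 0.7049
     = 0.3918


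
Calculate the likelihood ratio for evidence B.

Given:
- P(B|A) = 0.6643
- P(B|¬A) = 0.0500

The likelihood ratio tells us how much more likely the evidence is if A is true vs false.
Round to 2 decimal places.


Likelihood Ratio (LR) = P(B|A) / P(B|¬A)

LR = 0.6643 / 0.0500
   = 13.29

The evidence is 13.29 times more likely if A is true than if A is false.
LR > 1, so observing B raises the odds in favor of A.


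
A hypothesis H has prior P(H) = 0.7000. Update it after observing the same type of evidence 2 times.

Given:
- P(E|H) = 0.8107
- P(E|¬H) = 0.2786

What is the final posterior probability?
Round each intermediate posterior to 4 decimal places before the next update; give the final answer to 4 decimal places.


Sequential Bayesian updating:

Initial prior: P(H) = 0.7000

Update 1:
  P(E) = 0.8107 × 0.7000 + 0.2786 × 0.3000 = 0.56749000 + 0.08358000 = 0.65107000
  P(H|E) = 0.56749000 / 0.65107000 = 0.8716

Update 2:
  P(E) = 0.8107 × 0.8716 + 0.2786 × 0.1284 = 0.70660612 + 0.03577224 = 0.74237836
  P(H|E) = 0.70660612 / 0.74237836 = 0.9518

Final posterior: 0.9518


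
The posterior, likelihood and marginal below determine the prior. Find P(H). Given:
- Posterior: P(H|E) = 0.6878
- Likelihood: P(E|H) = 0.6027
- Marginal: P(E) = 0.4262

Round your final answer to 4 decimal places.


From Bayes' theorem: P(H|E) = P(E|H) × P(H) / P(E)

Rearranging for P(H):
P(H) = P(H|E) × P(E) / P(E|H)
     = 0.6878 × 0.4262 / 0.6027
     = 0.29314036 / 0.6027
     = 0.4864


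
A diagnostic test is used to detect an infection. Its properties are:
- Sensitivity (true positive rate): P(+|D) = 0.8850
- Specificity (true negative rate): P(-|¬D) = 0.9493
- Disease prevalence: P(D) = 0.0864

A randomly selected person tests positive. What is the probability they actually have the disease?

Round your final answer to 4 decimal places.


Let D = has disease, + = positive test

Given:
- P(D) = 0.0864 (prevalence)
- P(+|D) = 0.8850 (sensitivity)
- P(-|¬D) = 0.9493 (specificity)
- P(+|¬D) = 0.0507 (false positive rate = 1 - specificity)

Step 1: Find P(+)
P(+) = P(+|D)P(D) + P(+|¬D)P(¬D)
     = 0.8850 × 0.0864 + 0.0507 × 0.9136
     = 0.07646400 + 0.04631952
     = 0.12278352

Step 2: Apply Bayes' theorem for P(D|+)
P(D|+) = P(+|D)P(D) / P(+)
       = 0.07646400 / 0.12278352
       = 0.6228


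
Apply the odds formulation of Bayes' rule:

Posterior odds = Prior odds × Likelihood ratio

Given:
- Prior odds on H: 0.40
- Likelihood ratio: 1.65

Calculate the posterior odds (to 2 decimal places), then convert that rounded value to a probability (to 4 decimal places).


Step 1: Calculate posterior odds
Posterior odds = Prior odds × LR
               = 0.40 × 1.65
               = 0.66

Step 2: Convert to probability
P(H|E) = Posterior odds / (1 + Posterior odds)
       = 0.66 / (1 + 0.66)
       = 0.66 / 1.66
       = 0.3976

The evidence increased P(H) from 0.2857 to 0.3976.


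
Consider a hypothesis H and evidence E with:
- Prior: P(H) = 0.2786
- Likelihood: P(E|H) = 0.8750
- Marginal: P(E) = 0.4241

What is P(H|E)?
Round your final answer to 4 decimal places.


Using Bayes' theorem:

P(H|E) = P(E|H) × P(H) / P(E)
       = 0.8750 × 0.2786 / 0.4241
       = 0.24377500 / 0.4241
       = 0.5748

The evidence strengthens our belief in H.
Prior: 0.2786 → Posterior: 0.5748


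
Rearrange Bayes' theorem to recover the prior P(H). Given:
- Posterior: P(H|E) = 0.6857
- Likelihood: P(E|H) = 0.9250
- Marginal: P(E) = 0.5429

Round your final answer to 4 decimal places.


From Bayes' theorem: P(H|E) = P(E|H) × P(H) / P(E)

Rearranging for P(H):
P(H) = P(H|E) × P(E) / P(E|H)
     = 0.6857 × 0.5429 / 0.9250
     = 0.37226653 / 0.9250
     = 0.4025


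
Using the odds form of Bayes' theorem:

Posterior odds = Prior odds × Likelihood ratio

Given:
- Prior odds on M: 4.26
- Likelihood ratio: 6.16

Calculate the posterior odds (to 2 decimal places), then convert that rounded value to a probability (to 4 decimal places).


Step 1: Calculate posterior odds
Posterior odds = Prior odds × LR
               = 4.26 × 6.16
               = 26.24

Step 2: Convert to probability
P(M|E) = Posterior odds / (1 + Posterior odds)
       = 26.24 / (1 + 26.24)
       = 26.24 / 27.24
       = 0.9633

The evidence increased P(M) from 0.8099 to 0.9633.


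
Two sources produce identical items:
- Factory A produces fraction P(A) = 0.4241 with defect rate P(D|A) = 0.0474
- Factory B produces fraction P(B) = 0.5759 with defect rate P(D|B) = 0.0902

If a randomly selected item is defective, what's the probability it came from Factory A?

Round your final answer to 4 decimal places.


Let A = from Factory A, D = defective

Given:
- P(A) = 0.4241, P(B) = 0.5759
- P(D|A) = 0.0474, P(D|B) = 0.0902

Step 1: Find P(D)
P(D) = P(D|A)P(A) + P(D|B)P(B)
     = 0.0474 × 0.4241 + 0.0902 × 0.5759
     = 0.02010234 + 0.05194618
     = 0.07204852

Step 2: Apply Bayes' theorem
P(A|D) = P(D|A)P(A) / P(D)
       = 0.02010234 / 0.07204852
       = 0.2790


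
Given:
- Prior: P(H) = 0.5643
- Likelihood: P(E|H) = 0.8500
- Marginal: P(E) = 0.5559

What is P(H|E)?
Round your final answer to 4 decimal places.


Using Bayes' theorem:

P(H|E) = P(E|H) × P(H) / P(E)
       = 0.8500 × 0.5643 / 0.5559
       = 0.47965500 / 0.5559
       = 0.8628

The evidence strengthens our belief in H.
Prior: 0.5643 → Posterior: 0.8628


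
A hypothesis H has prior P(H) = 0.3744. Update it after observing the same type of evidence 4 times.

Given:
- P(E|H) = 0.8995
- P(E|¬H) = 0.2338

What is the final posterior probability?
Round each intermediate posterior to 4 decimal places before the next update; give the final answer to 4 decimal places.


Sequential Bayesian updating:

Initial prior: P(H) = 0.3744

Update 1:
  P(E) = 0.8995 × 0.3744 + 0.2338 × 0.6256 = 0.33677280 + 0.14626528 = 0.48303808
  P(H|E) = 0.33677280 / 0.48303808 = 0.6972

Update 2:
  P(E) = 0.8995 × 0.6972 + 0.2338 × 0.3028 = 0.62713140 + 0.07079464 = 0.69792604
  P(H|E) = 0.62713140 / 0.69792604 = 0.8986

Update 3:
  P(E) = 0.8995 × 0.8986 + 0.2338 × 0.1014 = 0.80829070 + 0.02370732 = 0.83199802
  P(H|E) = 0.80829070 / 0.83199802 = 0.9715

Update 4:
  P(E) = 0.8995 × 0.9715 + 0.2338 × 0.0285 = 0.87386425 + 0.00666330 = 0.88052755
  P(H|E) = 0.87386425 / 0.88052755 = 0.9924

Final posterior: 0.9924


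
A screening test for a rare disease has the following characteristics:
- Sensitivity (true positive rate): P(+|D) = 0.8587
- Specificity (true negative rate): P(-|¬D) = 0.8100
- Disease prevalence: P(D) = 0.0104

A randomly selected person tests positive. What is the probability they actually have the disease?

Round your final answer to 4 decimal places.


Let D = has disease, + = positive test

Given:
- P(D) = 0.0104 (prevalence)
- P(+|D) = 0.8587 (sensitivity)
- P(-|¬D) = 0.8100 (specificity)
- P(+|¬D) = 0.1900 (false positive rate = 1 - specificity)

Step 1: Find P(+)
P(+) = P(+|D)P(D) + P(+|¬D)P(¬D)
     = 0.8587 × 0.0104 + 0.1900 × 0.9896
     = 0.00893048 + 0.18802400
     = 0.19695448

Step 2: Apply Bayes' theorem for P(D|+)
P(D|+) = P(+|D)P(D) / P(+)
       = 0.00893048 / 0.19695448
       = 0.0453


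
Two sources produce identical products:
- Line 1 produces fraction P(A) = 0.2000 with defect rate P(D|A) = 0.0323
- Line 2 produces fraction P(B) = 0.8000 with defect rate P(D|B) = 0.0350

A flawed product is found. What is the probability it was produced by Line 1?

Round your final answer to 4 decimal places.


Let A = from Line 1, D = flawed

Given:
- P(A) = 0.2000, P(B) = 0.8000
- P(D|A) = 0.0323, P(D|B) = 0.0350

Step 1: Find P(D)
P(D) = P(D|A)P(A) + P(D|B)P(B)
     = 0.0323 × 0.2000 + 0.0350 × 0.8000
     = 0.00646000 + 0.02800000
     = 0.03446000

Step 2: Apply Bayes' theorem
P(A|D) = P(D|A)P(A) / P(D)
       = 0.00646000 / 0.03446000
       = 0.1875


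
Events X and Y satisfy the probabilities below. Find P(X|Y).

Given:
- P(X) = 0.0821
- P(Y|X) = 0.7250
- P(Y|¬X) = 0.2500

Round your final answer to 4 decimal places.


Bayes' theorem: P(X|Y) = P(Y|X) × P(X) / P(Y)

Step 1: Calculate P(Y) using law of total probability
P(Y) = P(Y|X)P(X) + P(Y|¬X)P(¬X)
     = 0.7250 × 0.0821 + 0.2500 × 0.9179
     = 0.05952250 + 0.22947500
     = 0.28899750

Step 2: Apply Bayes' theorem
P(X|Y) = P(Y|X) × P(X) / P(Y)
       = 0.05952250 / 0.28899750
       = 0.2060


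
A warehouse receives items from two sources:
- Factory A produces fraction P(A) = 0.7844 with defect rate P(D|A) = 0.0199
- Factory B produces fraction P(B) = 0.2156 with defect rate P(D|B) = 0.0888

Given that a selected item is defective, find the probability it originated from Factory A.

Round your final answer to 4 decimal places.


Let A = from Factory A, D = defective

Given:
- P(A) = 0.7844, P(B) = 0.2156
- P(D|A) = 0.0199, P(D|B) = 0.0888

Step 1: Find P(D)
P(D) = P(D|A)P(A) + P(D|B)P(B)
     = 0.0199 × 0.7844 + 0.0888 × 0.2156
     = 0.01560956 + 0.01914528
     = 0.03475484

Step 2: Apply Bayes' theorem
P(A|D) = P(D|A)P(A) / P(D)
       = 0.01560956 / 0.03475484
       = 0.4491


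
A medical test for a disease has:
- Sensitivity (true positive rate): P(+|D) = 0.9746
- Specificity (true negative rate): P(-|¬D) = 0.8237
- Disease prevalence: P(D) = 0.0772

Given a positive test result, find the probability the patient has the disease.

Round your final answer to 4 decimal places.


Let D = has disease, + = positive test

Given:
- P(D) = 0.0772 (prevalence)
- P(+|D) = 0.9746 (sensitivity)
- P(-|¬D) = 0.8237 (specificity)
- P(+|¬D) = 0.1763 (false positive rate = 1 - specificity)

Step 1: Find P(+)
P(+) = P(+|D)P(D) + P(+|¬D)P(¬D)
     = 0.9746 × 0.0772 + 0.1763 × 0.9228
     = 0.07523912 + 0.16268964
     = 0.23792876

Step 2: Apply Bayes' theorem for P(D|+)
P(D|+) = P(+|D)P(D) / P(+)
       = 0.07523912 / 0.23792876
       = 0.3162


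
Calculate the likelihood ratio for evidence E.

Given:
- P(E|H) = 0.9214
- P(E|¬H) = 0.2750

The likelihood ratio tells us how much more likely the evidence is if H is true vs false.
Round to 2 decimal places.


Likelihood Ratio (LR) = P(E|H) / P(E|¬H)

LR = 0.9214 / 0.2750
   = 3.35

The evidence is 3.35 times more likely if H is true than if H is false.
Because LR exceeds 1, E is evidence for H.


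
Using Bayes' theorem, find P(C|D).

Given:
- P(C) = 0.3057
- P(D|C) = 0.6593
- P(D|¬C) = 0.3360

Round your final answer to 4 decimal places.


Bayes' theorem: P(C|D) = P(D|C) × P(C) / P(D)

Step 1: Calculate P(D) using law of total probability
P(D) = P(D|C)P(C) + P(D|¬C)P(¬C)
     = 0.6593 × 0.3057 + 0.3360 × 0.6943
     = 0.20154801 + 0.23328480
     = 0.43483281

Step 2: Apply Bayes' theorem
P(C|D) = P(D|C) × P(C) / P(D)
       = 0.20154801 / 0.43483281
       = 0.4635


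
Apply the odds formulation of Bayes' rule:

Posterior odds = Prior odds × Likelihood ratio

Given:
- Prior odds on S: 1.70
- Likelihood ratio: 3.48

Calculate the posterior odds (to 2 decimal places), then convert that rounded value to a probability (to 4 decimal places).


Step 1: Calculate posterior odds
Posterior odds = Prior odds × LR
               = 1.70 × 3.48
               = 5.92

Step 2: Convert to probability
P(S|E) = Posterior odds / (1 + Posterior odds)
       = 5.92 / (1 + 5.92)
       = 5.92 / 6.92
       = 0.8555

The evidence increased P(S) from 0.6296 to 0.8555.


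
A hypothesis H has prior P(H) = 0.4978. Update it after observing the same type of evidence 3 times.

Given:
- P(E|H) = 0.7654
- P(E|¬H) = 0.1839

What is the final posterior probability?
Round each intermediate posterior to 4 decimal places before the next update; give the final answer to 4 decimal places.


Sequential Bayesian updating:

Initial prior: P(H) = 0.4978

Update 1:
  P(E) = 0.7654 × 0.4978 + 0.1839 × 0.5022 = 0.38101612 + 0.09235458 = 0.47337070
  P(H|E) = 0.38101612 / 0.47337070 = 0.8049

Update 2:
  P(E) = 0.7654 × 0.8049 + 0.1839 × 0.1951 = 0.61607046 + 0.03587889 = 0.65194935
  P(H|E) = 0.61607046 / 0.65194935 = 0.9450

Update 3:
  P(E) = 0.7654 × 0.9450 + 0.1839 × 0.0550 = 0.72330300 + 0.01011450 = 0.73341750
  P(H|E) = 0.72330300 / 0.73341750 = 0.9862

Final posterior: 0.9862


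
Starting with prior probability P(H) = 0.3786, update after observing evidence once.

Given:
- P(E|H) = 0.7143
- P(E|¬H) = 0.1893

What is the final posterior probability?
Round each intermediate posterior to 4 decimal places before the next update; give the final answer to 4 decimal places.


Sequential Bayesian updating:

Initial prior: P(H) = 0.3786

Update 1:
  P(E) = 0.7143 × 0.3786 + 0.1893 × 0.6214 = 0.27043398 + 0.11763102 = 0.38806500
  P(H|E) = 0.27043398 / 0.38806500 = 0.6969

Final posterior: 0.6969


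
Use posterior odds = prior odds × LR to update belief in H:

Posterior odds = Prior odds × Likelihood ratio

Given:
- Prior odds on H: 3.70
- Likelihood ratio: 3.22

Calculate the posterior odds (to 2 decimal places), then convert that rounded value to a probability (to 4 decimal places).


Step 1: Calculate posterior odds
Posterior odds = Prior odds × LR
               = 3.70 × 3.22
               = 11.91

Step 2: Convert to probability
P(H|E) = Posterior odds / (1 + Posterior odds)
       = 11.91 / (1 + 11.91)
       = 11.91 / 12.91
       = 0.9225

The evidence increased P(H) from 0.7872 to 0.9225.


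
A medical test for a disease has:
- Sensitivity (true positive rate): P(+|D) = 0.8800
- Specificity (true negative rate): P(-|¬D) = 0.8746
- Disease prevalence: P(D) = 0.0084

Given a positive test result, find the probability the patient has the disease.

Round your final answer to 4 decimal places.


Let D = has disease, + = positive test

Given:
- P(D) = 0.0084 (prevalence)
- P(+|D) = 0.8800 (sensitivity)
- P(-|¬D) = 0.8746 (specificity)
- P(+|¬D) = 0.1254 (false positive rate = 1 - specificity)

Step 1: Find P(+)
P(+) = P(+|D)P(D) + P(+|¬D)P(¬D)
     = 0.8800 × 0.0084 + 0.1254 × 0.9916
     = 0.00739200 + 0.12434664
     = 0.13173864

Step 2: Apply Bayes' theorem for P(D|+)
P(D|+) = P(+|D)P(D) / P(+)
       = 0.00739200 / 0.13173864
       = 0.0561


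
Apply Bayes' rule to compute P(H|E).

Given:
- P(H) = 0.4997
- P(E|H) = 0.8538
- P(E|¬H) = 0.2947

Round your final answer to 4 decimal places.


Bayes' theorem: P(H|E) = P(E|H) × P(H) / P(E)

Step 1: Calculate P(E) using law of total probability
P(E) = P(E|H)P(H) + P(E|¬H)P(¬H)
     = 0.8538 × 0.4997 + 0.2947 × 0.5003
     = 0.42664386 + 0.14743841
     = 0.57408227

Step 2: Apply Bayes' theorem
P(H|E) = P(E|H) × P(H) / P(E)
       = 0.42664386 / 0.57408227
       = 0.7432


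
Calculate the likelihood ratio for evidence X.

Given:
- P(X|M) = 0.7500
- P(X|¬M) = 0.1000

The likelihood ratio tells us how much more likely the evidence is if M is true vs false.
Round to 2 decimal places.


Likelihood Ratio (LR) = P(X|M) / P(X|¬M)

LR = 0.7500 / 0.1000
   = 7.50

The evidence is 7.50 times more likely if M is true than if M is false.
Because LR exceeds 1, X is evidence for M.


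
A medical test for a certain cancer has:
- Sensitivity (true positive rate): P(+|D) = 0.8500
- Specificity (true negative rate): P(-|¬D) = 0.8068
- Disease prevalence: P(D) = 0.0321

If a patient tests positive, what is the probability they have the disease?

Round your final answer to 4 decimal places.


Let D = has disease, + = positive test

Given:
- P(D) = 0.0321 (prevalence)
- P(+|D) = 0.8500 (sensitivity)
- P(-|¬D) = 0.8068 (specificity)
- P(+|¬D) = 0.1932 (false positive rate = 1 - specificity)

Step 1: Find P(+)
P(+) = P(+|D)P(D) + P(+|¬D)P(¬D)
     = 0.8500 × 0.0321 + 0.1932 × 0.9679
     = 0.02728500 + 0.18699828
     = 0.21428328

Step 2: Apply Bayes' theorem for P(D|+)
P(D|+) = P(+|D)P(D) / P(+)
       = 0.02728500 / 0.21428328
       = 0.1273


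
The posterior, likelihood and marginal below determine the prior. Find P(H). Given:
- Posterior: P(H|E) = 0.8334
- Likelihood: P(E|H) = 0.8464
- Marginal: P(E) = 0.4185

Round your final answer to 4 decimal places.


From Bayes' theorem: P(H|E) = P(E|H) × P(H) / P(E)

Rearranging for P(H):
P(H) = P(H|E) × P(E) / P(E|H)
     = 0.8334 × 0.4185 / 0.8464
     = 0.34877790 / 0.8464
     = 0.4121


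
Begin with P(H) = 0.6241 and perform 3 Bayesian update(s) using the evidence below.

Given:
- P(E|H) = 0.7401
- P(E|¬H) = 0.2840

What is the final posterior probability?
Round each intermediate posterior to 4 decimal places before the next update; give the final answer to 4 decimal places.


Sequential Bayesian updating:

Initial prior: P(H) = 0.6241

Update 1:
  P(E) = 0.7401 × 0.6241 + 0.2840 × 0.3759 = 0.46189641 + 0.10675560 = 0.56865201
  P(H|E) = 0.46189641 / 0.56865201 = 0.8123

Update 2:
  P(E) = 0.7401 × 0.8123 + 0.2840 × 0.1877 = 0.60118323 + 0.05330680 = 0.65449003
  P(H|E) = 0.60118323 / 0.65449003 = 0.9186

Update 3:
  P(E) = 0.7401 × 0.9186 + 0.2840 × 0.0814 = 0.67985586 + 0.02311760 = 0.70297346
  P(H|E) = 0.67985586 / 0.70297346 = 0.9671

Final posterior: 0.9671


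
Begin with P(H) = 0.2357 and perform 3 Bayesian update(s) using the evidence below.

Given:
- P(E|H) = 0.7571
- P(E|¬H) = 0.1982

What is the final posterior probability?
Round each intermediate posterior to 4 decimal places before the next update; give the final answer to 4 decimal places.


Sequential Bayesian updating:

Initial prior: P(H) = 0.2357

Update 1:
  P(E) = 0.7571 × 0.2357 + 0.1982 × 0.7643 = 0.17844847 + 0.15148426 = 0.32993273
  P(H|E) = 0.17844847 / 0.32993273 = 0.5409

Update 2:
  P(E) = 0.7571 × 0.5409 + 0.1982 × 0.4591 = 0.40951539 + 0.09099362 = 0.50050901
  P(H|E) = 0.40951539 / 0.50050901 = 0.8182

Update 3:
  P(E) = 0.7571 × 0.8182 + 0.1982 × 0.1818 = 0.61945922 + 0.03603276 = 0.65549198
  P(H|E) = 0.61945922 / 0.65549198 = 0.9450

Final posterior: 0.9450


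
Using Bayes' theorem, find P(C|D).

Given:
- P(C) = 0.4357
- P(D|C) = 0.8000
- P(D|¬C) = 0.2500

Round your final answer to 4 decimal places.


Bayes' theorem: P(C|D) = P(D|C) × P(C) / P(D)

Step 1: Calculate P(D) using law of total probability
P(D) = P(D|C)P(C) + P(D|¬C)P(¬C)
     = 0.8000 × 0.4357 + 0.2500 × 0.5643
     = 0.34856000 + 0.14107500
     = 0.48963500

Step 2: Apply Bayes' theorem
P(C|D) = P(D|C) × P(C) / P(D)
       = 0.34856000 / 0.48963500
       = 0.7119


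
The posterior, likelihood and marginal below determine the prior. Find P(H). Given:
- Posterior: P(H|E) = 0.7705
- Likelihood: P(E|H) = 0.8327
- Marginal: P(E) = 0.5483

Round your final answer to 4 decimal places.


From Bayes' theorem: P(H|E) = P(E|H) × P(H) / P(E)

Rearranging for P(H):
P(H) = P(H|E) × P(E) / P(E|H)
     = 0.7705 × 0.5483 / 0.8327
     = 0.42246515 / 0.8327
     = 0.5073


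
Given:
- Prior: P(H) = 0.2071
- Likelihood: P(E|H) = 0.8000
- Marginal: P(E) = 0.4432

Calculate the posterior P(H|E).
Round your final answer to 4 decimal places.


Using Bayes' theorem:

P(H|E) = P(E|H) × P(H) / P(E)
       = 0.8000 × 0.2071 / 0.4432
       = 0.16568000 / 0.4432
       = 0.3738

The evidence strengthens our belief in H.
Prior: 0.2071 → Posterior: 0.3738


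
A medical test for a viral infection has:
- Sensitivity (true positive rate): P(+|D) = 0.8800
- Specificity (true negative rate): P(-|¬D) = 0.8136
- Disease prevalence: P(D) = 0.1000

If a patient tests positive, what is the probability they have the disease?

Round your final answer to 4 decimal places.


Let D = has disease, + = positive test

Given:
- P(D) = 0.1000 (prevalence)
- P(+|D) = 0.8800 (sensitivity)
- P(-|¬D) = 0.8136 (specificity)
- P(+|¬D) = 0.1864 (false positive rate = 1 - specificity)

Step 1: Find P(+)
P(+) = P(+|D)P(D) + P(+|¬D)P(¬D)
     = 0.8800 × 0.1000 + 0.1864 × 0.9000
     = 0.08800000 + 0.16776000
     = 0.25576000

Step 2: Apply Bayes' theorem for P(D|+)
P(D|+) = P(+|D)P(D) / P(+)
       = 0.08800000 / 0.25576000
       = 0.3441


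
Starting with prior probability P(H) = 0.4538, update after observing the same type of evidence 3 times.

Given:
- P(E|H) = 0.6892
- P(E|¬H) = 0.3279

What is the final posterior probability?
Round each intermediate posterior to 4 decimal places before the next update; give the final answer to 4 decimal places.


Sequential Bayesian updating:

Initial prior: P(H) = 0.4538

Update 1:
  P(E) = 0.6892 × 0.4538 + 0.3279 × 0.5462 = 0.31275896 + 0.17909898 = 0.49185794
  P(H|E) = 0.31275896 / 0.49185794 = 0.6359

Update 2:
  P(E) = 0.6892 × 0.6359 + 0.3279 × 0.3641 = 0.43826228 + 0.11938839 = 0.55765067
  P(H|E) = 0.43826228 / 0.55765067 = 0.7859

Update 3:
  P(E) = 0.6892 × 0.7859 + 0.3279 × 0.2141 = 0.54164228 + 0.07020339 = 0.61184567
  P(H|E) = 0.54164228 / 0.61184567 = 0.8853

Final posterior: 0.8853


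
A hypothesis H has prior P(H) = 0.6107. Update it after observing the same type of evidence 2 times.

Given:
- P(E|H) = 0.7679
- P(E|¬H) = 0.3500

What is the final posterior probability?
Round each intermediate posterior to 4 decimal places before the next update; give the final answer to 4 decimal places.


Sequential Bayesian updating:

Initial prior: P(H) = 0.6107

Update 1:
  P(E) = 0.7679 × 0.6107 + 0.3500 × 0.3893 = 0.46895653 + 0.13625500 = 0.60521153
  P(H|E) = 0.46895653 / 0.60521153 = 0.7749

Update 2:
  P(E) = 0.7679 × 0.7749 + 0.3500 × 0.2251 = 0.59504571 + 0.07878500 = 0.67383071
  P(H|E) = 0.59504571 / 0.67383071 = 0.8831

Final posterior: 0.8831


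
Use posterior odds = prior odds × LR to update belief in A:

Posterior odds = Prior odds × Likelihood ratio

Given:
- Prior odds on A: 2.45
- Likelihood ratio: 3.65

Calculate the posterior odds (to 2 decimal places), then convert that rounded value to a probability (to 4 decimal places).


Step 1: Calculate posterior odds
Posterior odds = Prior odds × LR
               = 2.45 × 3.65
               = 8.94

Step 2: Convert to probability
P(A|E) = Posterior odds / (1 + Posterior odds)
       = 8.94 / (1 + 8.94)
       = 8.94 / 9.94
       = 0.8994

The evidence increased P(A) from 0.7101 to 0.8994.


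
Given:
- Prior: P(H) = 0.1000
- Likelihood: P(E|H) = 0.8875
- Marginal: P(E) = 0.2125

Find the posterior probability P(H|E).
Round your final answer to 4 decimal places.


Using Bayes' theorem:

P(H|E) = P(E|H) × P(H) / P(E)
       = 0.8875 × 0.1000 / 0.2125
       = 0.08875000 / 0.2125
       = 0.4176

The evidence strengthens our belief in H.
Prior: 0.1000 → Posterior: 0.4176


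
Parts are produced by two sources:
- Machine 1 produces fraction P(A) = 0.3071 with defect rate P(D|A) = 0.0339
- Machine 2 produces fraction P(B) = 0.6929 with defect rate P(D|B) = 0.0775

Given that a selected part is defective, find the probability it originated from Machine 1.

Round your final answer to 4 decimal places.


Let A = from Machine 1, D = defective

Given:
- P(A) = 0.3071, P(B) = 0.6929
- P(D|A) = 0.0339, P(D|B) = 0.0775

Step 1: Find P(D)
P(D) = P(D|A)P(A) + P(D|B)P(B)
     = 0.0339 × 0.3071 + 0.0775 × 0.6929
     = 0.01041069 + 0.05369975
     = 0.06411044

Step 2: Apply Bayes' theorem
P(A|D) = P(D|A)P(A) / P(D)
       = 0.01041069 / 0.06411044
       = 0.1624


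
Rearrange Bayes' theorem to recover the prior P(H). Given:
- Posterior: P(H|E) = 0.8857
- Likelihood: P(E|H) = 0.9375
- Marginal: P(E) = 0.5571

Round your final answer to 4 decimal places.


From Bayes' theorem: P(H|E) = P(E|H) × P(H) / P(E)

Rearranging for P(H):
P(H) = P(H|E) × P(E) / P(E|H)
     = 0.8857 × 0.5571 / 0.9375
     = 0.49342347 / 0.9375
     = 0.5263


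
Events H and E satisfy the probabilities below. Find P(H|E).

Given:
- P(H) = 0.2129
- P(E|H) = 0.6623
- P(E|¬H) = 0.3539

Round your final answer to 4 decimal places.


Bayes' theorem: P(H|E) = P(E|H) × P(H) / P(E)

Step 1: Calculate P(E) using law of total probability
P(E) = P(E|H)P(H) + P(E|¬H)P(¬H)
     = 0.6623 × 0.2129 + 0.3539 × 0.7871
     = 0.14100367 + 0.27855469
     = 0.41955836

Step 2: Apply Bayes' theorem
P(H|E) = P(E|H) × P(H) / P(E)
       = 0.14100367 / 0.41955836
       = 0.3361


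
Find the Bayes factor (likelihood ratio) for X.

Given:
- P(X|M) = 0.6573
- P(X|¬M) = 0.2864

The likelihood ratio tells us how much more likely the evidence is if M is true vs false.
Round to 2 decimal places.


Likelihood Ratio (LR) = P(X|M) / P(X|¬M)

LR = 0.6573 / 0.2864
   = 2.30

The evidence is 2.30 times more likely if M is true than if M is false.
Because LR exceeds 1, X is evidence for M.


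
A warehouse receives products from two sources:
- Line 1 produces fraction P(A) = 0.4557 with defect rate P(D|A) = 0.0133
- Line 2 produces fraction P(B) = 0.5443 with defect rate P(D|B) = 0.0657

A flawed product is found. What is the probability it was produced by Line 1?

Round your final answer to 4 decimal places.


Let A = from Line 1, D = flawed

Given:
- P(A) = 0.4557, P(B) = 0.5443
- P(D|A) = 0.0133, P(D|B) = 0.0657

Step 1: Find P(D)
P(D) = P(D|A)P(A) + P(D|B)P(B)
     = 0.0133 × 0.4557 + 0.0657 × 0.5443
     = 0.00606081 + 0.03576051
     = 0.04182132

Step 2: Apply Bayes' theorem
P(A|D) = P(D|A)P(A) / P(D)
       = 0.00606081 / 0.04182132
       = 0.1449


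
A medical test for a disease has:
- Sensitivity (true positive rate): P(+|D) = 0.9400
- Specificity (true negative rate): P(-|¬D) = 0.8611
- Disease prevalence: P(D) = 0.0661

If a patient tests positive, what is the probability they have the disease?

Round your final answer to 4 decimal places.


Let D = has disease, + = positive test

Given:
- P(D) = 0.0661 (prevalence)
- P(+|D) = 0.9400 (sensitivity)
- P(-|¬D) = 0.8611 (specificity)
- P(+|¬D) = 0.1389 (false positive rate = 1 - specificity)

Step 1: Find P(+)
P(+) = P(+|D)P(D) + P(+|¬D)P(¬D)
     = 0.9400 × 0.0661 + 0.1389 × 0.9339
     = 0.06213400 + 0.12971871
     = 0.19185271

Step 2: Apply Bayes' theorem for P(D|+)
P(D|+) = P(+|D)P(D) / P(+)
       = 0.06213400 / 0.19185271
       = 0.3239


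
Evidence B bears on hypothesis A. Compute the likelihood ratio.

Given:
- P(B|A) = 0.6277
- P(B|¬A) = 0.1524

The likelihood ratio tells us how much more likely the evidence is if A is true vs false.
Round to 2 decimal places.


Likelihood Ratio (LR) = P(B|A) / P(B|¬A)

LR = 0.6277 / 0.1524
   = 4.12

The evidence is 4.12 times more likely if A is true than if A is false.
Since LR > 1, the evidence supports A over ¬A.


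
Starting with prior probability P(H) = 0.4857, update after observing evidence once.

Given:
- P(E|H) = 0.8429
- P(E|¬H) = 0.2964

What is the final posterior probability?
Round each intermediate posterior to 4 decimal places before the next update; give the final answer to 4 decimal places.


Sequential Bayesian updating:

Initial prior: P(H) = 0.4857

Update 1:
  P(E) = 0.8429 × 0.4857 + 0.2964 × 0.5143 = 0.40939653 + 0.15243852 = 0.56183505
  P(H|E) = 0.40939653 / 0.56183505 = 0.7287

Final posterior: 0.7287


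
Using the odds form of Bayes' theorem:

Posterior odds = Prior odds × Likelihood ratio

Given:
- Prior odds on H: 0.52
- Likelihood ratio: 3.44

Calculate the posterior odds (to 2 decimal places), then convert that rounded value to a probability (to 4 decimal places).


Step 1: Calculate posterior odds
Posterior odds = Prior odds × LR
               = 0.52 × 3.44
               = 1.79

Step 2: Convert to probability
P(H|E) = Posterior odds / (1 + Posterior odds)
       = 1.79 / (1 + 1.79)
       = 1.79 / 2.79
       = 0.6416

The evidence increased P(H) from 0.3421 to 0.6416.


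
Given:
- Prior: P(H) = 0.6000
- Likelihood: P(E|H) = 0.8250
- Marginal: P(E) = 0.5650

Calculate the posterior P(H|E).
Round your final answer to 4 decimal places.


Using Bayes' theorem:

P(H|E) = P(E|H) × P(H) / P(E)
       = 0.8250 × 0.6000 / 0.5650
       = 0.49500000 / 0.5650
       = 0.8761

The evidence strengthens our belief in H.
Prior: 0.6000 → Posterior: 0.8761


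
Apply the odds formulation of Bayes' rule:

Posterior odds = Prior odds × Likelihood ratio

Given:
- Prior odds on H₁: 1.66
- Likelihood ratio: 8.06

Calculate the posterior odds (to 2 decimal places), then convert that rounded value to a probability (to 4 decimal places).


Step 1: Calculate posterior odds
Posterior odds = Prior odds × LR
               = 1.66 × 8.06
               = 13.38

Step 2: Convert to probability
P(H₁|E) = Posterior odds / (1 + Posterior odds)
       = 13.38 / (1 + 13.38)
       = 13.38 / 14.38
       = 0.9305

The evidence increased P(H₁) from 0.6241 to 0.9305.


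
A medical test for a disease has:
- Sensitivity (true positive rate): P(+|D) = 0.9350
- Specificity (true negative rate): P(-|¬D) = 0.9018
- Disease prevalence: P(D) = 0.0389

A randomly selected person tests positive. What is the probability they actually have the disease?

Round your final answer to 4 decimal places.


Let D = has disease, + = positive test

Given:
- P(D) = 0.0389 (prevalence)
- P(+|D) = 0.9350 (sensitivity)
- P(-|¬D) = 0.9018 (specificity)
- P(+|¬D) = 0.0982 (false positive rate = 1 - specificity)

Step 1: Find P(+)
P(+) = P(+|D)P(D) + P(+|¬D)P(¬D)
     = 0.9350 × 0.0389 + 0.0982 × 0.9611
     = 0.03637150 + 0.09438002
     = 0.13075152

Step 2: Apply Bayes' theorem for P(D|+)
P(D|+) = P(+|D)P(D) / P(+)
       = 0.03637150 / 0.13075152
       = 0.2782


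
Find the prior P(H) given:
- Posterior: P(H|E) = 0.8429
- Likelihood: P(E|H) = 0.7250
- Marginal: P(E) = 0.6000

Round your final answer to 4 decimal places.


From Bayes' theorem: P(H|E) = P(E|H) × P(H) / P(E)

Rearranging for P(H):
P(H) = P(H|E) × P(E) / P(E|H)
     = 0.8429 × 0.6000 / 0.7250
     = 0.50574000 / 0.7250
     = 0.6976


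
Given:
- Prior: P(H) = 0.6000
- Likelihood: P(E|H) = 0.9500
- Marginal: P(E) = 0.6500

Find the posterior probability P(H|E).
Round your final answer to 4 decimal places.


Using Bayes' theorem:

P(H|E) = P(E|H) × P(H) / P(E)
       = 0.9500 × 0.6000 / 0.6500
       = 0.57000000 / 0.6500
       = 0.8769

The evidence strengthens our belief in H.
Prior: 0.6000 → Posterior: 0.8769


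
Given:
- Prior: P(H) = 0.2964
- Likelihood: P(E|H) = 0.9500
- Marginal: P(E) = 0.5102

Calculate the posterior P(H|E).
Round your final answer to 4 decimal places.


Using Bayes' theorem:

P(H|E) = P(E|H) × P(H) / P(E)
       = 0.9500 × 0.2964 / 0.5102
       = 0.28158000 / 0.5102
       = 0.5519

The evidence strengthens our belief in H.
Prior: 0.2964 → Posterior: 0.5519


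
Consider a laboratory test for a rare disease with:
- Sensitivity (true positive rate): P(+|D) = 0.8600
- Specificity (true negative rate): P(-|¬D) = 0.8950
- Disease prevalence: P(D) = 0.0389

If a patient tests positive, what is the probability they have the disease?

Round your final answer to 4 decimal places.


Let D = has disease, + = positive test

Given:
- P(D) = 0.0389 (prevalence)
- P(+|D) = 0.8600 (sensitivity)
- P(-|¬D) = 0.8950 (specificity)
- P(+|¬D) = 0.1050 (false positive rate = 1 - specificity)

Step 1: Find P(+)
P(+) = P(+|D)P(D) + P(+|¬D)P(¬D)
     = 0.8600 × 0.0389 + 0.1050 × 0.9611
     = 0.03345400 + 0.10091550
     = 0.13436950

Step 2: Apply Bayes' theorem for P(D|+)
P(D|+) = P(+|D)P(D) / P(+)
       = 0.03345400 / 0.13436950
       = 0.2490


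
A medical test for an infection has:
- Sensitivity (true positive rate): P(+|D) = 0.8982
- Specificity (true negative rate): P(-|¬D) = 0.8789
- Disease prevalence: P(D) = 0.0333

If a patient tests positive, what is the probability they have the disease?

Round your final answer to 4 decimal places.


Let D = has disease, + = positive test

Given:
- P(D) = 0.0333 (prevalence)
- P(+|D) = 0.8982 (sensitivity)
- P(-|¬D) = 0.8789 (specificity)
- P(+|¬D) = 0.1211 (false positive rate = 1 - specificity)

Step 1: Find P(+)
P(+) = P(+|D)P(D) + P(+|¬D)P(¬D)
     = 0.8982 × 0.0333 + 0.1211 × 0.9667
     = 0.02991006 + 0.11706737
     = 0.14697743

Step 2: Apply Bayes' theorem for P(D|+)
P(D|+) = P(+|D)P(D) / P(+)
       = 0.02991006 / 0.14697743
       = 0.2035


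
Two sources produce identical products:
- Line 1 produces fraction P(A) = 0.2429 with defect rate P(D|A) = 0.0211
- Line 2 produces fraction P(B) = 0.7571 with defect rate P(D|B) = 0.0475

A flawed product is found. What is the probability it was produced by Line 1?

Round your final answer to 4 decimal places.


Let A = from Line 1, D = flawed

Given:
- P(A) = 0.2429, P(B) = 0.7571
- P(D|A) = 0.0211, P(D|B) = 0.0475

Step 1: Find P(D)
P(D) = P(D|A)P(A) + P(D|B)P(B)
     = 0.0211 × 0.2429 + 0.0475 × 0.7571
     = 0.00512519 + 0.03596225
     = 0.04108744

Step 2: Apply Bayes' theorem
P(A|D) = P(D|A)P(A) / P(D)
       = 0.00512519 / 0.04108744
       = 0.1247


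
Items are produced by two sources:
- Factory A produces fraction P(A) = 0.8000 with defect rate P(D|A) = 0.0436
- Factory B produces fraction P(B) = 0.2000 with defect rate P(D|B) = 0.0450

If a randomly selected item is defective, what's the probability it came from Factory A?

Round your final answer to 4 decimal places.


Let A = from Factory A, D = defective

Given:
- P(A) = 0.8000, P(B) = 0.2000
- P(D|A) = 0.0436, P(D|B) = 0.0450

Step 1: Find P(D)
P(D) = P(D|A)P(A) + P(D|B)P(B)
     = 0.0436 × 0.8000 + 0.0450 × 0.2000
     = 0.03488000 + 0.00900000
     = 0.04388000

Step 2: Apply Bayes' theorem
P(A|D) = P(D|A)P(A) / P(D)
       = 0.03488000 / 0.04388000
       = 0.7949


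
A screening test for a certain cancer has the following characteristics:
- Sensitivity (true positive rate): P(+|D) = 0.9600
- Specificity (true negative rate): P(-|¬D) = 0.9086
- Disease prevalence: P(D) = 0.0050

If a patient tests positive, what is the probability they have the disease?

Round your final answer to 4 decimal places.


Let D = has disease, + = positive test

Given:
- P(D) = 0.0050 (prevalence)
- P(+|D) = 0.9600 (sensitivity)
- P(-|¬D) = 0.9086 (specificity)
- P(+|¬D) = 0.0914 (false positive rate = 1 - specificity)

Step 1: Find P(+)
P(+) = P(+|D)P(D) + P(+|¬D)P(¬D)
     = 0.9600 × 0.0050 + 0.0914 × 0.9950
     = 0.00480000 + 0.09094300
     = 0.09574300

Step 2: Apply Bayes' theorem for P(D|+)
P(D|+) = P(+|D)P(D) / P(+)
       = 0.00480000 / 0.09574300
       = 0.0501


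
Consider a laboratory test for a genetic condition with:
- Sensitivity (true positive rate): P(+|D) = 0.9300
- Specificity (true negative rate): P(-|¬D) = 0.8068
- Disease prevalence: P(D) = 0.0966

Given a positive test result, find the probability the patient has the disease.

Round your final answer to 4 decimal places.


Let D = has disease, + = positive test

Given:
- P(D) = 0.0966 (prevalence)
- P(+|D) = 0.9300 (sensitivity)
- P(-|¬D) = 0.8068 (specificity)
- P(+|¬D) = 0.1932 (false positive rate = 1 - specificity)

Step 1: Find P(+)
P(+) = P(+|D)P(D) + P(+|¬D)P(¬D)
     = 0.9300 × 0.0966 + 0.1932 × 0.9034
     = 0.08983800 + 0.17453688
     = 0.26437488

Step 2: Apply Bayes' theorem for P(D|+)
P(D|+) = P(+|D)P(D) / P(+)
       = 0.08983800 / 0.26437488
       = 0.3398


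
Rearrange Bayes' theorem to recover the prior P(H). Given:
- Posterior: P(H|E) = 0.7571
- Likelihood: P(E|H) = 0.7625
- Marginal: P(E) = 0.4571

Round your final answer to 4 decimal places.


From Bayes' theorem: P(H|E) = P(E|H) × P(H) / P(E)

Rearranging for P(H):
P(H) = P(H|E) × P(E) / P(E|H)
     = 0.7571 × 0.4571 / 0.7625
     = 0.34607041 / 0.7625
     = 0.4539


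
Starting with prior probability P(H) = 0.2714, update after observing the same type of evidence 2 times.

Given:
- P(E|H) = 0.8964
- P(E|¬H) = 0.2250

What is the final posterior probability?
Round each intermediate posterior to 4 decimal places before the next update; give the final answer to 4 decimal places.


Sequential Bayesian updating:

Initial prior: P(H) = 0.2714

Update 1:
  P(E) = 0.8964 × 0.2714 + 0.2250 × 0.7286 = 0.24328296 + 0.16393500 = 0.40721796
  P(H|E) = 0.24328296 / 0.40721796 = 0.5974

Update 2:
  P(E) = 0.8964 × 0.5974 + 0.2250 × 0.4026 = 0.53550936 + 0.09058500 = 0.62609436
  P(H|E) = 0.53550936 / 0.62609436 = 0.8553

Final posterior: 0.8553
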